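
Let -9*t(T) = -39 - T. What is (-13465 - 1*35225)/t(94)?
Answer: -438210/133 ≈ -3294.8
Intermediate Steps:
t(T) = 13/3 + T/9 (t(T) = -(-39 - T)/9 = 13/3 + T/9)
(-13465 - 1*35225)/t(94) = (-13465 - 1*35225)/(13/3 + (⅑)*94) = (-13465 - 35225)/(13/3 + 94/9) = -48690/133/9 = -48690*9/133 = -438210/133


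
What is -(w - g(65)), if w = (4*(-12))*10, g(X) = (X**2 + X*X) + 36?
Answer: 8966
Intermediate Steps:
g(X) = 36 + 2*X**2 (g(X) = (X**2 + X**2) + 36 = 2*X**2 + 36 = 36 + 2*X**2)
w = -480 (w = -48*10 = -480)
-(w - g(65)) = -(-480 - (36 + 2*65**2)) = -(-480 - (36 + 2*4225)) = -(-480 - (36 + 8450)) = -(-480 - 1*8486) = -(-480 - 8486) = -1*(-8966) = 8966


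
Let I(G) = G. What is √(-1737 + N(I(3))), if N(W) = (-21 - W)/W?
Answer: I*√1745 ≈ 41.773*I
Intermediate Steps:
N(W) = (-21 - W)/W
√(-1737 + N(I(3))) = √(-1737 + (-21 - 1*3)/3) = √(-1737 + (-21 - 3)/3) = √(-1737 + (⅓)*(-24)) = √(-1737 - 8) = √(-1745) = I*√1745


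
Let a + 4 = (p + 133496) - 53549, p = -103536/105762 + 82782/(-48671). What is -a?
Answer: -9797528091863/122560531 ≈ -79940.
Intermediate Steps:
p = -328437870/122560531 (p = -103536*1/105762 + 82782*(-1/48671) = -17256/17627 - 11826/6953 = -328437870/122560531 ≈ -2.6798)
a = 9797528091863/122560531 (a = -4 + ((-328437870/122560531 + 133496) - 53549) = -4 + (16361012208506/122560531 - 53549) = -4 + 9798018333987/122560531 = 9797528091863/122560531 ≈ 79940.)
-a = -1*9797528091863/122560531 = -9797528091863/122560531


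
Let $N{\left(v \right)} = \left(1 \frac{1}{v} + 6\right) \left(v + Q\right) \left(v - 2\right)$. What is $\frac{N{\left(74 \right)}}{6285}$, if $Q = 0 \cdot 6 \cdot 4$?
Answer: $\frac{2136}{419} \approx 5.0979$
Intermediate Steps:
$Q = 0$ ($Q = 0 \cdot 4 = 0$)
$N{\left(v \right)} = v \left(-2 + v\right) \left(6 + \frac{1}{v}\right)$ ($N{\left(v \right)} = \left(1 \frac{1}{v} + 6\right) \left(v + 0\right) \left(v - 2\right) = \left(\frac{1}{v} + 6\right) v \left(v - 2\right) = \left(6 + \frac{1}{v}\right) v \left(-2 + v\right) = v \left(-2 + v\right) \left(6 + \frac{1}{v}\right)$)
$\frac{N{\left(74 \right)}}{6285} = \frac{-2 - 814 + 6 \cdot 74^{2}}{6285} = \left(-2 - 814 + 6 \cdot 5476\right) \frac{1}{6285} = \left(-2 - 814 + 32856\right) \frac{1}{6285} = 32040 \cdot \frac{1}{6285} = \frac{2136}{419}$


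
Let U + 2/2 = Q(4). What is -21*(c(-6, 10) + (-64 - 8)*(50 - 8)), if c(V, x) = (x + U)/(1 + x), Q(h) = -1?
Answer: 698376/11 ≈ 63489.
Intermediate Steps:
U = -2 (U = -1 - 1 = -2)
c(V, x) = (-2 + x)/(1 + x) (c(V, x) = (x - 2)/(1 + x) = (-2 + x)/(1 + x))
-21*(c(-6, 10) + (-64 - 8)*(50 - 8)) = -21*((-2 + 10)/(1 + 10) + (-64 - 8)*(50 - 8)) = -21*(8/11 - 72*42) = -21*((1/11)*8 - 3024) = -21*(8/11 - 3024) = -21*(-33256/11) = 698376/11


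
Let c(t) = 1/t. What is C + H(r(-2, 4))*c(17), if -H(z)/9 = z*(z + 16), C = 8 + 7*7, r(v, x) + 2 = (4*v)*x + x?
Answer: -2811/17 ≈ -165.35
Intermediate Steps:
r(v, x) = -2 + x + 4*v*x (r(v, x) = -2 + ((4*v)*x + x) = -2 + (4*v*x + x) = -2 + (x + 4*v*x) = -2 + x + 4*v*x)
C = 57 (C = 8 + 49 = 57)
H(z) = -9*z*(16 + z) (H(z) = -9*z*(z + 16) = -9*z*(16 + z))
C + H(r(-2, 4))*c(17) = 57 - 9*(-2 + 4 + 4*(-2)*4)*(16 + (-2 + 4 + 4*(-2)*4))/17 = 57 - 9*(-2 + 4 - 32)*(16 + (-2 + 4 - 32))*(1/17) = 57 - 9*(-30)*(16 - 30)*(1/17) = 57 - 9*(-30)*(-14)*(1/17) = 57 - 3780*1/17 = 57 - 3780/17 = -2811/17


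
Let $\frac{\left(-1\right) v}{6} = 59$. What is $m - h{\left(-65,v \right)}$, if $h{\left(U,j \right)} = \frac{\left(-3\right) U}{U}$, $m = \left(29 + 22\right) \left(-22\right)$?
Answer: $-1119$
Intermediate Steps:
$v = -354$ ($v = \left(-6\right) 59 = -354$)
$m = -1122$ ($m = 51 \left(-22\right) = -1122$)
$h{\left(U,j \right)} = -3$
$m - h{\left(-65,v \right)} = -1122 - -3 = -1122 + 3 = -1119$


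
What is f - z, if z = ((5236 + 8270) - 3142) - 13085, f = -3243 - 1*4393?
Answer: -4915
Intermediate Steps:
f = -7636 (f = -3243 - 4393 = -7636)
z = -2721 (z = (13506 - 3142) - 13085 = 10364 - 13085 = -2721)
f - z = -7636 - 1*(-2721) = -7636 + 2721 = -4915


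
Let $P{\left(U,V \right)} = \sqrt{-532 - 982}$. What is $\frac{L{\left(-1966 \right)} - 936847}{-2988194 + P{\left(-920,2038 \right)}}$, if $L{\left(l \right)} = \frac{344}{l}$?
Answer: $\frac{458648321392327}{1462917537606075} + \frac{306973591 i \sqrt{1514}}{2925835075212150} \approx 0.31352 + 4.0824 \cdot 10^{-6} i$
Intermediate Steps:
$P{\left(U,V \right)} = i \sqrt{1514}$ ($P{\left(U,V \right)} = \sqrt{-1514} = i \sqrt{1514}$)
$\frac{L{\left(-1966 \right)} - 936847}{-2988194 + P{\left(-920,2038 \right)}} = \frac{\frac{344}{-1966} - 936847}{-2988194 + i \sqrt{1514}} = \frac{344 \left(- \frac{1}{1966}\right) - 936847}{-2988194 + i \sqrt{1514}} = \frac{- \frac{172}{983} - 936847}{-2988194 + i \sqrt{1514}} = - \frac{920920773}{983 \left(-2988194 + i \sqrt{1514}\right)}$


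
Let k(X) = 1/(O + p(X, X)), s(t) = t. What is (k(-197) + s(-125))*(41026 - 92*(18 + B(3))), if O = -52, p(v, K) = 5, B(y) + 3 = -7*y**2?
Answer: -267017192/47 ≈ -5.6812e+6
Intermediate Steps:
B(y) = -3 - 7*y**2
k(X) = -1/47 (k(X) = 1/(-52 + 5) = 1/(-47) = -1/47)
(k(-197) + s(-125))*(41026 - 92*(18 + B(3))) = (-1/47 - 125)*(41026 - 92*(18 + (-3 - 7*3**2))) = -5876*(41026 - 92*(18 + (-3 - 7*9)))/47 = -5876*(41026 - 92*(18 + (-3 - 63)))/47 = -5876*(41026 - 92*(18 - 66))/47 = -5876*(41026 - 92*(-48))/47 = -5876*(41026 + 4416)/47 = -5876/47*45442 = -267017192/47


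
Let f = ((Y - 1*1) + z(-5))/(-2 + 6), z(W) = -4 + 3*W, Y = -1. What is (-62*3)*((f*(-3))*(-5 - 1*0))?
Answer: 29295/2 ≈ 14648.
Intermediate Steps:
f = -21/4 (f = ((-1 - 1*1) + (-4 + 3*(-5)))/(-2 + 6) = ((-1 - 1) + (-4 - 15))/4 = (-2 - 19)*(¼) = -21*¼ = -21/4 ≈ -5.2500)
(-62*3)*((f*(-3))*(-5 - 1*0)) = (-62*3)*((-21/4*(-3))*(-5 - 1*0)) = -5859*(-5 + 0)/2 = -5859*(-5)/2 = -186*(-315/4) = 29295/2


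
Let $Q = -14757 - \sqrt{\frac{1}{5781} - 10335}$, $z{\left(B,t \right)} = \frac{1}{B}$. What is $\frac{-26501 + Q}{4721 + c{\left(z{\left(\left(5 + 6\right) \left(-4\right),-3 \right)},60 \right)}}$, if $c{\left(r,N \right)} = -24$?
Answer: $- \frac{5894}{671} - \frac{i \sqrt{345395291154}}{27153357} \approx -8.7839 - 0.021644 i$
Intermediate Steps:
$Q = -14757 - \frac{i \sqrt{345395291154}}{5781}$ ($Q = -14757 - \sqrt{\frac{1}{5781} - 10335} = -14757 - \sqrt{- \frac{59746634}{5781}} = -14757 - \frac{i \sqrt{345395291154}}{5781} \approx -14757.0 - 101.66 i$)
$\frac{-26501 + Q}{4721 + c{\left(z{\left(\left(5 + 6\right) \left(-4\right),-3 \right)},60 \right)}} = \frac{-26501 - \left(14757 + \frac{i \sqrt{345395291154}}{5781}\right)}{4721 - 24} = \frac{-41258 - \frac{i \sqrt{345395291154}}{5781}}{4697} = \left(-41258 - \frac{i \sqrt{345395291154}}{5781}\right) \frac{1}{4697} = - \frac{5894}{671} - \frac{i \sqrt{345395291154}}{27153357}$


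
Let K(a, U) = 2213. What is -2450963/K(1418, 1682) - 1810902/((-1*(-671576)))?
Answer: -825007726907/743098844 ≈ -1110.2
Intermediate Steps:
-2450963/K(1418, 1682) - 1810902/((-1*(-671576))) = -2450963/2213 - 1810902/((-1*(-671576))) = -2450963*1/2213 - 1810902/671576 = -2450963/2213 - 1810902*1/671576 = -2450963/2213 - 905451/335788 = -825007726907/743098844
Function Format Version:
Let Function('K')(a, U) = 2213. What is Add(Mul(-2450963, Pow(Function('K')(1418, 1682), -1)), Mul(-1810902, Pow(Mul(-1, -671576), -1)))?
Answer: Rational(-825007726907, 743098844) ≈ -1110.2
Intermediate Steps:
Add(Mul(-2450963, Pow(Function('K')(1418, 1682), -1)), Mul(-1810902, Pow(Mul(-1, -671576), -1))) = Add(Mul(-2450963, Pow(2213, -1)), Mul(-1810902, Pow(Mul(-1, -671576), -1))) = Add(Mul(-2450963, Rational(1, 2213)), Mul(-1810902, Pow(671576, -1))) = Add(Rational(-2450963, 2213), Mul(-1810902, Rational(1, 671576))) = Add(Rational(-2450963, 2213), Rational(-905451, 335788)) = Rational(-825007726907, 743098844)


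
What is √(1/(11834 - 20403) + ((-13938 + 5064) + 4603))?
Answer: 10*I*√3136099758/8569 ≈ 65.353*I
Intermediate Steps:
√(1/(11834 - 20403) + ((-13938 + 5064) + 4603)) = √(1/(-8569) + (-8874 + 4603)) = √(-1/8569 - 4271) = √(-36598200/8569) = 10*I*√3136099758/8569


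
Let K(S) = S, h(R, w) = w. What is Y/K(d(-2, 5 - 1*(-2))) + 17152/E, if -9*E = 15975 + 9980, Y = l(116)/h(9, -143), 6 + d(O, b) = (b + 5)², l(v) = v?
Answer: -1524654446/256097985 ≈ -5.9534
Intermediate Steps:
d(O, b) = -6 + (5 + b)² (d(O, b) = -6 + (b + 5)² = -6 + (5 + b)²)
Y = -116/143 (Y = 116/(-143) = 116*(-1/143) = -116/143 ≈ -0.81119)
E = -25955/9 (E = -(15975 + 9980)/9 = -⅑*25955 = -25955/9 ≈ -2883.9)
Y/K(d(-2, 5 - 1*(-2))) + 17152/E = -116/(143*(-6 + (5 + (5 - 1*(-2)))²)) + 17152/(-25955/9) = -116/(143*(-6 + (5 + (5 + 2))²)) + 17152*(-9/25955) = -116/(143*(-6 + (5 + 7)²)) - 154368/25955 = -116/(143*(-6 + 12²)) - 154368/25955 = -116/(143*(-6 + 144)) - 154368/25955 = -116/143/138 - 154368/25955 = -116/143*1/138 - 154368/25955 = -58/9867 - 154368/25955 = -1524654446/256097985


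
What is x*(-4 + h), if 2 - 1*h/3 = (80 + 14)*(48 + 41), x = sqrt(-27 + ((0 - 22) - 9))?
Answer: -25096*I*sqrt(58) ≈ -1.9113e+5*I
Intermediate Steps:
x = I*sqrt(58) (x = sqrt(-27 + (-22 - 9)) = sqrt(-27 - 31) = sqrt(-58) = I*sqrt(58) ≈ 7.6158*I)
h = -25092 (h = 6 - 3*(80 + 14)*(48 + 41) = 6 - 282*89 = 6 - 3*8366 = 6 - 25098 = -25092)
x*(-4 + h) = (I*sqrt(58))*(-4 - 25092) = (I*sqrt(58))*(-25096) = -25096*I*sqrt(58)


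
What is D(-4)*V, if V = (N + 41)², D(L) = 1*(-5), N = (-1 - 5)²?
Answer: -29645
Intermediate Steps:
N = 36 (N = (-6)² = 36)
D(L) = -5
V = 5929 (V = (36 + 41)² = 77² = 5929)
D(-4)*V = -5*5929 = -29645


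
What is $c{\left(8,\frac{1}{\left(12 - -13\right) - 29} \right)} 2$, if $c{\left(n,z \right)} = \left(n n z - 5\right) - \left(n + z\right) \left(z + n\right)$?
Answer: $- \frac{1297}{8} \approx -162.13$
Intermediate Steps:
$c{\left(n,z \right)} = -5 - \left(n + z\right)^{2} + z n^{2}$ ($c{\left(n,z \right)} = \left(n^{2} z - 5\right) - \left(n + z\right) \left(n + z\right) = \left(z n^{2} - 5\right) - \left(n + z\right)^{2} = \left(-5 + z n^{2}\right) - \left(n + z\right)^{2} = -5 - \left(n + z\right)^{2} + z n^{2}$)
$c{\left(8,\frac{1}{\left(12 - -13\right) - 29} \right)} 2 = \left(-5 - \left(8 + \frac{1}{\left(12 - -13\right) - 29}\right)^{2} + \frac{8^{2}}{\left(12 - -13\right) - 29}\right) 2 = \left(-5 - \left(8 + \frac{1}{\left(12 + 13\right) - 29}\right)^{2} + \frac{1}{\left(12 + 13\right) - 29} \cdot 64\right) 2 = \left(-5 - \left(8 + \frac{1}{25 - 29}\right)^{2} + \frac{1}{25 - 29} \cdot 64\right) 2 = \left(-5 - \left(8 + \frac{1}{-4}\right)^{2} + \frac{1}{-4} \cdot 64\right) 2 = \left(-5 - \left(8 - \frac{1}{4}\right)^{2} - 16\right) 2 = \left(-5 - \left(\frac{31}{4}\right)^{2} - 16\right) 2 = \left(-5 - \frac{961}{16} - 16\right) 2 = \left(- \frac{1297}{16}\right) 2 = - \frac{1297}{8}$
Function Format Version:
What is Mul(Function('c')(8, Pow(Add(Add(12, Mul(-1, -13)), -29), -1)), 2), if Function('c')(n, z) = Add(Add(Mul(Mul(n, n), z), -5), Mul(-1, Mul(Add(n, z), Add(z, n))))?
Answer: Rational(-1297, 8) ≈ -162.13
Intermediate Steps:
Function('c')(n, z) = Add(-5, Mul(-1, Pow(Add(n, z), 2)), Mul(z, Pow(n, 2))) (Function('c')(n, z) = Add(Add(Mul(Pow(n, 2), z), -5), Mul(-1, Mul(Add(n, z), Add(n, z)))) = Add(Add(Mul(z, Pow(n, 2)), -5), Mul(-1, Pow(Add(n, z), 2))) = Add(Add(-5, Mul(z, Pow(n, 2))), Mul(-1, Pow(Add(n, z), 2))) = Add(-5, Mul(-1, Pow(Add(n, z), 2)), Mul(z, Pow(n, 2))))
Mul(Function('c')(8, Pow(Add(Add(12, Mul(-1, -13)), -29), -1)), 2) = Mul(Add(-5, Mul(-1, Pow(Add(8, Pow(Add(Add(12, Mul(-1, -13)), -29), -1)), 2)), Mul(Pow(Add(Add(12, Mul(-1, -13)), -29), -1), Pow(8, 2))), 2) = Mul(Add(-5, Mul(-1, Pow(Add(8, Pow(Add(Add(12, 13), -29), -1)), 2)), Mul(Pow(Add(Add(12, 13), -29), -1), 64)), 2) = Mul(Add(-5, Mul(-1, Pow(Add(8, Pow(Add(25, -29), -1)), 2)), Mul(Pow(Add(25, -29), -1), 64)), 2) = Mul(Add(-5, Mul(-1, Pow(Add(8, Pow(-4, -1)), 2)), Mul(Pow(-4, -1), 64)), 2) = Mul(Add(-5, Mul(-1, Pow(Add(8, Rational(-1, 4)), 2)), Mul(Rational(-1, 4), 64)), 2) = Mul(Add(-5, Mul(-1, Pow(Rational(31, 4), 2)), -16), 2) = Mul(Add(-5, Mul(-1, Rational(961, 16)), -16), 2) = Mul(Add(-5, Rational(-961, 16), -16), 2) = Mul(Rational(-1297, 16), 2) = Rational(-1297, 8)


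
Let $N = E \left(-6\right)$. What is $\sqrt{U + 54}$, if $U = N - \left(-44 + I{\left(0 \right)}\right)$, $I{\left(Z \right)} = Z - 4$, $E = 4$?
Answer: $\sqrt{78} \approx 8.8318$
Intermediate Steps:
$I{\left(Z \right)} = -4 + Z$ ($I{\left(Z \right)} = Z - 4 = -4 + Z$)
$N = -24$ ($N = 4 \left(-6\right) = -24$)
$U = 24$ ($U = -24 + \left(44 - \left(-4 + 0\right)\right) = -24 + \left(44 - -4\right) = -24 + \left(44 + 4\right) = -24 + 48 = 24$)
$\sqrt{U + 54} = \sqrt{24 + 54} = \sqrt{78}$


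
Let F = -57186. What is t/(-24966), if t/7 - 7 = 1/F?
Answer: -2802107/1427705676 ≈ -0.0019627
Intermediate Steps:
t = 2802107/57186 (t = 49 + 7/(-57186) = 49 + 7*(-1/57186) = 49 - 7/57186 = 2802107/57186 ≈ 49.000)
t/(-24966) = (2802107/57186)/(-24966) = (2802107/57186)*(-1/24966) = -2802107/1427705676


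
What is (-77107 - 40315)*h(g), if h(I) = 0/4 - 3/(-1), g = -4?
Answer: -352266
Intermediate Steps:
h(I) = 3 (h(I) = 0*(1/4) - 3*(-1) = 0 + 3 = 3)
(-77107 - 40315)*h(g) = (-77107 - 40315)*3 = -117422*3 = -352266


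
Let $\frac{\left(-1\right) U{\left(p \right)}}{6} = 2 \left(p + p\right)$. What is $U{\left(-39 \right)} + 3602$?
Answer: $4538$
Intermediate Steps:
$U{\left(p \right)} = - 24 p$ ($U{\left(p \right)} = - 6 \cdot 2 \left(p + p\right) = - 6 \cdot 2 \cdot 2 p = - 6 \cdot 4 p = - 24 p$)
$U{\left(-39 \right)} + 3602 = \left(-24\right) \left(-39\right) + 3602 = 936 + 3602 = 4538$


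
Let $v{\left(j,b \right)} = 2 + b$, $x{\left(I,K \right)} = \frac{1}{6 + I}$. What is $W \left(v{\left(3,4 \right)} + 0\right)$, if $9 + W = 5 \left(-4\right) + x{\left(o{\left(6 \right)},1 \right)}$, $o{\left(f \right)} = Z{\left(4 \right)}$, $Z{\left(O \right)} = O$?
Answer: $- \frac{867}{5} \approx -173.4$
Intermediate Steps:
$o{\left(f \right)} = 4$
$W = - \frac{289}{10}$ ($W = -9 + \left(5 \left(-4\right) + \frac{1}{6 + 4}\right) = -9 - \left(20 - \frac{1}{10}\right) = -9 + \left(-20 + \frac{1}{10}\right) = -9 - \frac{199}{10} = - \frac{289}{10} \approx -28.9$)
$W \left(v{\left(3,4 \right)} + 0\right) = - \frac{289 \left(\left(2 + 4\right) + 0\right)}{10} = - \frac{289 \left(6 + 0\right)}{10} = \left(- \frac{289}{10}\right) 6 = - \frac{867}{5}$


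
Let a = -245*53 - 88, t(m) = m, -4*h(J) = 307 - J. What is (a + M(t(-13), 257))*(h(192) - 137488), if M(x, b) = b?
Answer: 1762414668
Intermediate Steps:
h(J) = -307/4 + J/4 (h(J) = -(307 - J)/4 = -307/4 + J/4)
a = -13073 (a = -12985 - 88 = -13073)
(a + M(t(-13), 257))*(h(192) - 137488) = (-13073 + 257)*((-307/4 + (1/4)*192) - 137488) = -12816*((-307/4 + 48) - 137488) = -12816*(-115/4 - 137488) = -12816*(-550067/4) = 1762414668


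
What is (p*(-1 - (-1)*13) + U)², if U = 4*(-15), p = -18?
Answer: 76176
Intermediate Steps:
U = -60
(p*(-1 - (-1)*13) + U)² = (-18*(-1 - (-1)*13) - 60)² = (-18*(-1 - 1*(-13)) - 60)² = (-18*(-1 + 13) - 60)² = (-18*12 - 60)² = (-216 - 60)² = (-276)² = 76176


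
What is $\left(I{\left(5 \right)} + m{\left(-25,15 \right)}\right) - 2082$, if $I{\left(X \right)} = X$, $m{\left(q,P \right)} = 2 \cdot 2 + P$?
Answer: $-2058$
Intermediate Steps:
$m{\left(q,P \right)} = 4 + P$
$\left(I{\left(5 \right)} + m{\left(-25,15 \right)}\right) - 2082 = \left(5 + \left(4 + 15\right)\right) - 2082 = \left(5 + 19\right) - 2082 = 24 - 2082 = -2058$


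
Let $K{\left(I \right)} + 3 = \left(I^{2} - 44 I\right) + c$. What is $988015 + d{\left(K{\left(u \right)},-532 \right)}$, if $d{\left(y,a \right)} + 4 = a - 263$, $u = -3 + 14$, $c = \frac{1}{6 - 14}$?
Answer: $987216$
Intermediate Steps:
$c = - \frac{1}{8}$ ($c = \frac{1}{-8} = - \frac{1}{8} \approx -0.125$)
$u = 11$
$K{\left(I \right)} = - \frac{25}{8} + I^{2} - 44 I$ ($K{\left(I \right)} = -3 - \left(\frac{1}{8} - I^{2} + 44 I\right) = - \frac{25}{8} + I^{2} - 44 I$)
$d{\left(y,a \right)} = -267 + a$ ($d{\left(y,a \right)} = -4 + \left(a - 263\right) = -4 + \left(-263 + a\right) = -267 + a$)
$988015 + d{\left(K{\left(u \right)},-532 \right)} = 988015 - 799 = 987216$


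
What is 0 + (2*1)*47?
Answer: 94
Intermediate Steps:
0 + (2*1)*47 = 0 + 2*47 = 0 + 94 = 94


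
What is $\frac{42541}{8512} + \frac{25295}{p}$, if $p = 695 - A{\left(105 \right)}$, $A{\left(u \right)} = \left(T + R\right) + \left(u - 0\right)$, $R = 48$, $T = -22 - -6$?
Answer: $\frac{6290761}{124992} \approx 50.329$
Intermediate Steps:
$T = -16$ ($T = -22 + 6 = -16$)
$A{\left(u \right)} = 32 + u$ ($A{\left(u \right)} = \left(-16 + 48\right) + \left(u - 0\right) = 32 + \left(u + 0\right) = 32 + u$)
$p = 558$ ($p = 695 - \left(32 + 105\right) = 695 - 137 = 558$)
$\frac{42541}{8512} + \frac{25295}{p} = \frac{42541}{8512} + \frac{25295}{558} = 42541 \cdot \frac{1}{8512} + 25295 \cdot \frac{1}{558} = \frac{2239}{448} + \frac{25295}{558} = \frac{6290761}{124992}$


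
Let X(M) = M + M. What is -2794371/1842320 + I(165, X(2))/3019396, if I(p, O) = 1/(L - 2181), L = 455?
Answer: -1820350197977167/1200151152553840 ≈ -1.5168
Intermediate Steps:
X(M) = 2*M
I(p, O) = -1/1726 (I(p, O) = 1/(455 - 2181) = 1/(-1726) = -1/1726)
-2794371/1842320 + I(165, X(2))/3019396 = -2794371/1842320 - 1/1726/3019396 = -2794371*1/1842320 - 1/1726*1/3019396 = -2794371/1842320 - 1/5211477496 = -1820350197977167/1200151152553840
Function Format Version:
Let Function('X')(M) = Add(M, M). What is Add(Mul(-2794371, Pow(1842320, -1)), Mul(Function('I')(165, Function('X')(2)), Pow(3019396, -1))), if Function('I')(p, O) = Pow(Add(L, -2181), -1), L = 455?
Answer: Rational(-1820350197977167, 1200151152553840) ≈ -1.5168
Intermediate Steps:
Function('X')(M) = Mul(2, M)
Function('I')(p, O) = Rational(-1, 1726) (Function('I')(p, O) = Pow(Add(455, -2181), -1) = Pow(-1726, -1) = Rational(-1, 1726))
Add(Mul(-2794371, Pow(1842320, -1)), Mul(Function('I')(165, Function('X')(2)), Pow(3019396, -1))) = Add(Mul(-2794371, Pow(1842320, -1)), Mul(Rational(-1, 1726), Pow(3019396, -1))) = Add(Mul(-2794371, Rational(1, 1842320)), Mul(Rational(-1, 1726), Rational(1, 3019396))) = Add(Rational(-2794371, 1842320), Rational(-1, 5211477496)) = Rational(-1820350197977167, 1200151152553840)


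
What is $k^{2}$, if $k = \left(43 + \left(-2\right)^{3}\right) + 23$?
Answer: $3364$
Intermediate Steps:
$k = 58$ ($k = \left(43 - 8\right) + 23 = 35 + 23 = 58$)
$k^{2} = 58^{2} = 3364$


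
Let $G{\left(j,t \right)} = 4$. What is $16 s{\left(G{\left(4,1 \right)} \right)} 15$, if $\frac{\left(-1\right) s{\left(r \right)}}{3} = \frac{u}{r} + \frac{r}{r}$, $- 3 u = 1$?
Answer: $-660$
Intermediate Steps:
$u = - \frac{1}{3}$ ($u = \left(- \frac{1}{3}\right) 1 = - \frac{1}{3} \approx -0.33333$)
$s{\left(r \right)} = -3 + \frac{1}{r}$ ($s{\left(r \right)} = - 3 \left(- \frac{1}{3 r} + \frac{r}{r}\right) = - 3 \left(- \frac{1}{3 r} + 1\right) = - 3 \left(1 - \frac{1}{3 r}\right) = -3 + \frac{1}{r}$)
$16 s{\left(G{\left(4,1 \right)} \right)} 15 = 16 \left(-3 + \frac{1}{4}\right) 15 = 16 \left(- \frac{11}{4}\right) 15 = \left(-44\right) 15 = -660$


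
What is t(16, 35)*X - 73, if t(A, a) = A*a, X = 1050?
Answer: 587927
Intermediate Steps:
t(16, 35)*X - 73 = (16*35)*1050 - 73 = 560*1050 - 73 = 588000 - 73 = 587927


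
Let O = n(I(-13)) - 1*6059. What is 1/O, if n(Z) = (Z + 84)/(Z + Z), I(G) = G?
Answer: -26/157605 ≈ -0.00016497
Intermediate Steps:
n(Z) = (84 + Z)/(2*Z) (n(Z) = (84 + Z)/((2*Z)) = (84 + Z)*(1/(2*Z)) = (84 + Z)/(2*Z))
O = -157605/26 (O = (1/2)*(84 - 13)/(-13) - 1*6059 = (1/2)*(-1/13)*71 - 6059 = -71/26 - 6059 = -157605/26 ≈ -6061.7)
1/O = 1/(-157605/26) = -26/157605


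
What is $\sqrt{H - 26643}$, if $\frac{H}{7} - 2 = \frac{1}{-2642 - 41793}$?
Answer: $\frac{i \sqrt{52578141303570}}{44435} \approx 163.18 i$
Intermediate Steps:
$H = \frac{622083}{44435}$ ($H = 14 + \frac{7}{-2642 - 41793} = 14 + \frac{7}{-44435} = 14 + 7 \left(- \frac{1}{44435}\right) = 14 - \frac{7}{44435} = \frac{622083}{44435} \approx 14.0$)
$\sqrt{H - 26643} = \sqrt{\frac{622083}{44435} - 26643} = \sqrt{- \frac{1183259622}{44435}} = \frac{i \sqrt{52578141303570}}{44435}$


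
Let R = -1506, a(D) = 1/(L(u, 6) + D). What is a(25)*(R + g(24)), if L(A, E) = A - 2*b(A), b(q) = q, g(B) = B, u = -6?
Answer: -1482/31 ≈ -47.806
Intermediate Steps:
L(A, E) = -A (L(A, E) = A - 2*A = -A)
a(D) = 1/(6 + D) (a(D) = 1/(-1*(-6) + D) = 1/(6 + D))
a(25)*(R + g(24)) = (-1506 + 24)/(6 + 25) = -1482/31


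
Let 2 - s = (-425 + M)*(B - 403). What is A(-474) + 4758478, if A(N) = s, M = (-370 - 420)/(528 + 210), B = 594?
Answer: 1785908140/369 ≈ 4.8399e+6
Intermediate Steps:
M = -395/369 (M = -790/738 = -790*1/738 = -395/369 ≈ -1.0705)
s = 30029758/369 (s = 2 - (-425 - 395/369)*(594 - 403) = 2 - (-157220)*191/369 = 2 - 1*(-30029020/369) = 2 + 30029020/369 = 30029758/369 ≈ 81382.)
A(N) = 30029758/369
A(-474) + 4758478 = 30029758/369 + 4758478 = 1785908140/369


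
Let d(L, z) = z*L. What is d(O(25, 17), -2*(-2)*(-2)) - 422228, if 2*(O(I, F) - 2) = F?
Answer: -422312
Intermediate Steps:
O(I, F) = 2 + F/2
d(L, z) = L*z
d(O(25, 17), -2*(-2)*(-2)) - 422228 = (2 + (½)*17)*(-2*(-2)*(-2)) - 422228 = (2 + 17/2)*(4*(-2)) - 422228 = (21/2)*(-8) - 422228 = -84 - 422228 = -422312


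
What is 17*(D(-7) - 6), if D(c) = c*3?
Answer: -459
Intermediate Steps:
D(c) = 3*c
17*(D(-7) - 6) = 17*(3*(-7) - 6) = 17*(-21 - 6) = 17*(-27) = -459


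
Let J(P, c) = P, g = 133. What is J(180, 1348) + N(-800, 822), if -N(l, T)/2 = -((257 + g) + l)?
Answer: -640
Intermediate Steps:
N(l, T) = 780 + 2*l (N(l, T) = -(-2)*((257 + 133) + l) = -(-2)*(390 + l) = -2*(-390 - l) = 780 + 2*l)
J(180, 1348) + N(-800, 822) = 180 + (780 + 2*(-800)) = 180 + (780 - 1600) = 180 - 820 = -640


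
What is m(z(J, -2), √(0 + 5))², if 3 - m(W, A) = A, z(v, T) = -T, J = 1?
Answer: (3 - √5)² ≈ 0.58359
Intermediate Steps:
m(W, A) = 3 - A
m(z(J, -2), √(0 + 5))² = (3 - √(0 + 5))² = (3 - √5)²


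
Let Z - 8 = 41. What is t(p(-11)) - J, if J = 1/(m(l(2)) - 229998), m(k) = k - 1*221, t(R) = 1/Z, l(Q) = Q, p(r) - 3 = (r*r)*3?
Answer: 230266/11280633 ≈ 0.020413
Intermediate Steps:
Z = 49 (Z = 8 + 41 = 49)
p(r) = 3 + 3*r² (p(r) = 3 + (r*r)*3 = 3 + r²*3 = 3 + 3*r²)
t(R) = 1/49
m(k) = -221 + k (m(k) = k - 221 = -221 + k)
J = -1/230217 (J = 1/((-221 + 2) - 229998) = 1/(-219 - 229998) = 1/(-230217) = -1/230217 ≈ -4.3437e-6)
t(p(-11)) - J = 1/49 - 1*(-1/230217) = 1/49 + 1/230217 = 230266/11280633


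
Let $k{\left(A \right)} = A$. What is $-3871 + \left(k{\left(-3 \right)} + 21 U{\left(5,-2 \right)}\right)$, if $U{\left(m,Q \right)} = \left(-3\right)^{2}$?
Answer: $-3685$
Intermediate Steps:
$U{\left(m,Q \right)} = 9$
$-3871 + \left(k{\left(-3 \right)} + 21 U{\left(5,-2 \right)}\right) = -3871 + \left(-3 + 21 \cdot 9\right) = -3871 + \left(-3 + 189\right) = -3871 + 186 = -3685$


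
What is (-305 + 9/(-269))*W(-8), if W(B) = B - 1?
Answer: 738486/269 ≈ 2745.3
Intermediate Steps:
W(B) = -1 + B
(-305 + 9/(-269))*W(-8) = (-305 + 9/(-269))*(-1 - 8) = (-305 + 9*(-1/269))*(-9) = (-305 - 9/269)*(-9) = -82054/269*(-9) = 738486/269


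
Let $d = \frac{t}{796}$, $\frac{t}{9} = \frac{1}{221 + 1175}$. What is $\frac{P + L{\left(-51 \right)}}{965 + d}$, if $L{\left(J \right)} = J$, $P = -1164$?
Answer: $- \frac{1350127440}{1072323449} \approx -1.2591$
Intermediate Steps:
$t = \frac{9}{1396}$ ($t = \frac{9}{221 + 1175} = \frac{9}{1396} \approx 0.006447$)
$d = \frac{9}{1111216}$ ($d = \frac{9}{1396 \cdot 796} = \frac{9}{1396} \cdot \frac{1}{796} = \frac{9}{1111216} \approx 8.0992 \cdot 10^{-6}$)
$\frac{P + L{\left(-51 \right)}}{965 + d} = \frac{-1164 - 51}{965 + \frac{9}{1111216}} = - \frac{1215}{\frac{1072323449}{1111216}} = \left(-1215\right) \frac{1111216}{1072323449} = - \frac{1350127440}{1072323449}$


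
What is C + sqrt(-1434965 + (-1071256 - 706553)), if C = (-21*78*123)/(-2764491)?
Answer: 67158/921497 + I*sqrt(3212774) ≈ 0.072879 + 1792.4*I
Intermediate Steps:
C = 67158/921497 (C = -1638*123*(-1/2764491) = -201474*(-1/2764491) = 67158/921497 ≈ 0.072879)
C + sqrt(-1434965 + (-1071256 - 706553)) = 67158/921497 + sqrt(-1434965 + (-1071256 - 706553)) = 67158/921497 + sqrt(-1434965 - 1777809) = 67158/921497 + sqrt(-3212774) = 67158/921497 + I*sqrt(3212774)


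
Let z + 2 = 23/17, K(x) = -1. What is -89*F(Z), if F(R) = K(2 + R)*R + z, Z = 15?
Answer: 23674/17 ≈ 1392.6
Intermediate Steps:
z = -11/17 (z = -2 + 23/17 = -11/17 ≈ -0.64706)
F(R) = -11/17 - R (F(R) = -R - 11/17 = -11/17 - R)
-89*F(Z) = -89*(-11/17 - 1*15) = -89*(-11/17 - 15) = -89*(-266/17) = 23674/17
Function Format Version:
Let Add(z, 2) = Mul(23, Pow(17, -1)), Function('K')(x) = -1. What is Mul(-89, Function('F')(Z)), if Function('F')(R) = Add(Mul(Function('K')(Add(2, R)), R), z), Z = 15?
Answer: Rational(23674, 17) ≈ 1392.6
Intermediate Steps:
z = Rational(-11, 17) (z = Add(-2, Mul(23, Pow(17, -1))) = Add(-2, Mul(23, Rational(1, 17))) = Add(-2, Rational(23, 17)) = Rational(-11, 17) ≈ -0.64706)
Function('F')(R) = Add(Rational(-11, 17), Mul(-1, R)) (Function('F')(R) = Add(Mul(-1, R), Rational(-11, 17)) = Add(Rational(-11, 17), Mul(-1, R)))
Mul(-89, Function('F')(Z)) = Mul(-89, Add(Rational(-11, 17), Mul(-1, 15))) = Mul(-89, Add(Rational(-11, 17), -15)) = Mul(-89, Rational(-266, 17)) = Rational(23674, 17)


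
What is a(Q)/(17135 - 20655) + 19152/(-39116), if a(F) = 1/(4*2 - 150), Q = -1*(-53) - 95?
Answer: -31080833/63479680 ≈ -0.48962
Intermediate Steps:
Q = -42 (Q = 53 - 95 = -42)
a(F) = -1/142 (a(F) = 1/(8 - 150) = 1/(-142) = -1/142)
a(Q)/(17135 - 20655) + 19152/(-39116) = -1/(142*(17135 - 20655)) + 19152/(-39116) = -1/142/(-3520) + 19152*(-1/39116) = -1/142*(-1/3520) - 684/1397 = 1/499840 - 684/1397 = -31080833/63479680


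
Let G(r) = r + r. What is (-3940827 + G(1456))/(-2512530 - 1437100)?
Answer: 787583/789926 ≈ 0.99703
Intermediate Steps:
G(r) = 2*r
(-3940827 + G(1456))/(-2512530 - 1437100) = (-3940827 + 2*1456)/(-2512530 - 1437100) = (-3940827 + 2912)/(-3949630) = -3937915*(-1/3949630) = 787583/789926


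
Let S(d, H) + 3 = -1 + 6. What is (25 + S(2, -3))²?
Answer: 729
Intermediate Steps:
S(d, H) = 2 (S(d, H) = -3 + (-1 + 6) = -3 + 5 = 2)
(25 + S(2, -3))² = (25 + 2)² = 27² = 729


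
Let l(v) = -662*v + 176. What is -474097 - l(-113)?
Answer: -549079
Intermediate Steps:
l(v) = 176 - 662*v
-474097 - l(-113) = -474097 - (176 - 662*(-113)) = -474097 - (176 + 74806) = -474097 - 1*74982 = -474097 - 74982 = -549079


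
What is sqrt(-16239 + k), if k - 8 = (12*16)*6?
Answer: I*sqrt(15079) ≈ 122.8*I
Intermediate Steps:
k = 1160 (k = 8 + (12*16)*6 = 8 + 192*6 = 8 + 1152 = 1160)
sqrt(-16239 + k) = sqrt(-16239 + 1160) = sqrt(-15079) = I*sqrt(15079)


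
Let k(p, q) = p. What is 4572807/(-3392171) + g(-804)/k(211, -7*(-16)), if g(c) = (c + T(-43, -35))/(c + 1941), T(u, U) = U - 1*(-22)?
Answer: -1099819812656/813805568097 ≈ -1.3515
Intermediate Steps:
T(u, U) = 22 + U (T(u, U) = U + 22 = 22 + U)
g(c) = (-13 + c)/(1941 + c) (g(c) = (c + (22 - 35))/(c + 1941) = (c - 13)/(1941 + c) = (-13 + c)/(1941 + c))
4572807/(-3392171) + g(-804)/k(211, -7*(-16)) = 4572807/(-3392171) + ((-13 - 804)/(1941 - 804))/211 = 4572807*(-1/3392171) + (-817/1137)*(1/211) = -4572807/3392171 + ((1/1137)*(-817))*(1/211) = -4572807/3392171 - 817/1137*1/211 = -4572807/3392171 - 817/239907 = -1099819812656/813805568097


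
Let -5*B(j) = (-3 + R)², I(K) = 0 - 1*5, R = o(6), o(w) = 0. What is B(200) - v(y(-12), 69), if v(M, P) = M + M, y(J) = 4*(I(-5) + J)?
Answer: 671/5 ≈ 134.20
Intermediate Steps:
R = 0
I(K) = -5 (I(K) = 0 - 5 = -5)
y(J) = -20 + 4*J (y(J) = 4*(-5 + J) = -20 + 4*J)
v(M, P) = 2*M
B(j) = -9/5 (B(j) = -(-3 + 0)²/5 = -⅕*(-3)² = -⅕*9 = -9/5)
B(200) - v(y(-12), 69) = -9/5 - 2*(-20 + 4*(-12)) = -9/5 - 2*(-20 - 48) = -9/5 - 2*(-68) = -9/5 - 1*(-136) = -9/5 + 136 = 671/5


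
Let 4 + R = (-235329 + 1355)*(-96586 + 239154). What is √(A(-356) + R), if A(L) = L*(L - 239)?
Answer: 2*I*√8339248354 ≈ 1.8264e+5*I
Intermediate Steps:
A(L) = L*(-239 + L)
R = -33357205236 (R = -4 + (-235329 + 1355)*(-96586 + 239154) = -4 - 233974*142568 = -4 - 33357205232 = -33357205236)
√(A(-356) + R) = √(-356*(-239 - 356) - 33357205236) = √(-356*(-595) - 33357205236) = √(211820 - 33357205236) = √(-33356993416) = 2*I*√8339248354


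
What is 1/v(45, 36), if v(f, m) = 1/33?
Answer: 33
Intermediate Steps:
v(f, m) = 1/33
1/v(45, 36) = 1/(1/33) = 33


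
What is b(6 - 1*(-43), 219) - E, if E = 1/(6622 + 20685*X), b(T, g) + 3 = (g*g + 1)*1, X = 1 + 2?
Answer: 3293680242/68677 ≈ 47959.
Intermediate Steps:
X = 3
b(T, g) = -2 + g² (b(T, g) = -3 + (g*g + 1)*1 = -3 + (g² + 1)*1 = -3 + (1 + g²)*1 = -3 + (1 + g²) = -2 + g²)
E = 1/68677 (E = 1/(6622 + 20685*3) = 1/(6622 + 62055) = 1/68677 ≈ 1.4561e-5)
b(6 - 1*(-43), 219) - E = (-2 + 219²) - 1*1/68677 = (-2 + 47961) - 1/68677 = 47959 - 1/68677 = 3293680242/68677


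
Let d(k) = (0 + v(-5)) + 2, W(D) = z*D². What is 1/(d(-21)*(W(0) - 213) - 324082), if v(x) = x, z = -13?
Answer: -1/323443 ≈ -3.0917e-6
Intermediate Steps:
W(D) = -13*D²
d(k) = -3 (d(k) = (0 - 5) + 2 = -5 + 2 = -3)
1/(d(-21)*(W(0) - 213) - 324082) = 1/(-3*(-13*0² - 213) - 324082) = 1/(-3*(-13*0 - 213) - 324082) = 1/(-3*(0 - 213) - 324082) = 1/(-3*(-213) - 324082) = 1/(639 - 324082) = 1/(-323443) = -1/323443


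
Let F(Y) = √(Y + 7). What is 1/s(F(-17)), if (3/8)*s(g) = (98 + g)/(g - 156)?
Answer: -22917/38456 + 381*I*√10/38456 ≈ -0.59593 + 0.03133*I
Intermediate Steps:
F(Y) = √(7 + Y)
s(g) = 8*(98 + g)/(3*(-156 + g)) (s(g) = 8*((98 + g)/(g - 156))/3 = 8*((98 + g)/(-156 + g))/3 = 8*(98 + g)/(3*(-156 + g)))
1/s(F(-17)) = 1/(8*(98 + √(7 - 17))/(3*(-156 + √(7 - 17)))) = 1/(8*(98 + √(-10))/(3*(-156 + √(-10)))) = 1/(8*(98 + I*√10)/(3*(-156 + I*√10))) = 3*(-156 + I*√10)/(8*(98 + I*√10))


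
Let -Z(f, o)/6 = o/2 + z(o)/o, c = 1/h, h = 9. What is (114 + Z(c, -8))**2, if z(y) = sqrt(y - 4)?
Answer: 76149/4 + 414*I*sqrt(3) ≈ 19037.0 + 717.07*I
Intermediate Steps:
z(y) = sqrt(-4 + y)
c = 1/9 ≈ 0.11111
Z(f, o) = -3*o - 6*sqrt(-4 + o)/o (Z(f, o) = -6*(o/2 + sqrt(-4 + o)/o) = -3*o - 6*sqrt(-4 + o)/o)
(114 + Z(c, -8))**2 = (114 + (-3*(-8) - 6*sqrt(-4 - 8)/(-8)))**2 = (114 + (24 - 6*(-1/8)*sqrt(-12)))**2 = (114 + (24 - 6*(-1/8)*2*I*sqrt(3)))**2 = (114 + (24 + 3*I*sqrt(3)/2))**2 = (138 + 3*I*sqrt(3)/2)**2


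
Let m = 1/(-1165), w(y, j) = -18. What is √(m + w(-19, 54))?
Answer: I*√24431215/1165 ≈ 4.2427*I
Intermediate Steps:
m = -1/1165 ≈ -0.00085837
√(m + w(-19, 54)) = √(-1/1165 - 18) = √(-20971/1165) = I*√24431215/1165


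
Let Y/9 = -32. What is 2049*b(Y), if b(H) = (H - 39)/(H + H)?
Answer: 74447/64 ≈ 1163.2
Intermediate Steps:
Y = -288 (Y = 9*(-32) = -288)
b(H) = (-39 + H)/(2*H) (b(H) = (-39 + H)/((2*H)) = (-39 + H)*(1/(2*H)) = (-39 + H)/(2*H))
2049*b(Y) = 2049*((½)*(-39 - 288)/(-288)) = 2049*((½)*(-1/288)*(-327)) = 2049*(109/192) = 74447/64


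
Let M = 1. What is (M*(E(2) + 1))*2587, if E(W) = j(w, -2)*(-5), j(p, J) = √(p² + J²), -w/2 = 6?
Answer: 2587 - 25870*√37 ≈ -1.5477e+5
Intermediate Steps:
w = -12 (w = -2*6 = -12)
j(p, J) = √(J² + p²)
E(W) = -10*√37 (E(W) = √((-2)² + (-12)²)*(-5) = √(4 + 144)*(-5) = √148*(-5) = (2*√37)*(-5) = -10*√37)
(M*(E(2) + 1))*2587 = (1*(-10*√37 + 1))*2587 = (1*(1 - 10*√37))*2587 = (1 - 10*√37)*2587 = 2587 - 25870*√37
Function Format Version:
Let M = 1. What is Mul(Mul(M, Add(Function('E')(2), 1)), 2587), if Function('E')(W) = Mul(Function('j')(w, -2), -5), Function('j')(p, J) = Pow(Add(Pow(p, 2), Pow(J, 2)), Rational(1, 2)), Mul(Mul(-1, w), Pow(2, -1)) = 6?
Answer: Add(2587, Mul(-25870, Pow(37, Rational(1, 2)))) ≈ -1.5477e+5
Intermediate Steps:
w = -12 (w = Mul(-2, 6) = -12)
Function('j')(p, J) = Pow(Add(Pow(J, 2), Pow(p, 2)), Rational(1, 2))
Function('E')(W) = Mul(-10, Pow(37, Rational(1, 2))) (Function('E')(W) = Mul(Pow(Add(Pow(-2, 2), Pow(-12, 2)), Rational(1, 2)), -5) = Mul(Pow(Add(4, 144), Rational(1, 2)), -5) = Mul(Pow(148, Rational(1, 2)), -5) = Mul(Mul(2, Pow(37, Rational(1, 2))), -5) = Mul(-10, Pow(37, Rational(1, 2))))
Mul(Mul(M, Add(Function('E')(2), 1)), 2587) = Mul(Mul(1, Add(Mul(-10, Pow(37, Rational(1, 2))), 1)), 2587) = Mul(Mul(1, Add(1, Mul(-10, Pow(37, Rational(1, 2))))), 2587) = Mul(Add(1, Mul(-10, Pow(37, Rational(1, 2)))), 2587) = Add(2587, Mul(-25870, Pow(37, Rational(1, 2))))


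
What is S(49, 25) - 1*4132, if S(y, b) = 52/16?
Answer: -16515/4 ≈ -4128.8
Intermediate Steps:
S(y, b) = 13/4 (S(y, b) = 52*(1/16) = 13/4)
S(49, 25) - 1*4132 = 13/4 - 1*4132 = 13/4 - 4132 = -16515/4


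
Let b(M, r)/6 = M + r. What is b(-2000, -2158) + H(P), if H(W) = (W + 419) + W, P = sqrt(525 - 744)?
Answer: -24529 + 2*I*sqrt(219) ≈ -24529.0 + 29.597*I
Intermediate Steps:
P = I*sqrt(219) (P = sqrt(-219) = I*sqrt(219) ≈ 14.799*I)
b(M, r) = 6*M + 6*r (b(M, r) = 6*(M + r) = 6*M + 6*r)
H(W) = 419 + 2*W (H(W) = (419 + W) + W = 419 + 2*W)
b(-2000, -2158) + H(P) = (6*(-2000) + 6*(-2158)) + (419 + 2*(I*sqrt(219))) = (-12000 - 12948) + (419 + 2*I*sqrt(219)) = -24948 + (419 + 2*I*sqrt(219)) = -24529 + 2*I*sqrt(219)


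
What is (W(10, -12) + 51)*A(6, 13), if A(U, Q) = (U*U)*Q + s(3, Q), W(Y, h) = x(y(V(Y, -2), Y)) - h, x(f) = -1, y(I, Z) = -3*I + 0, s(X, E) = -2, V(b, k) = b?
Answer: 28892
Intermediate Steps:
y(I, Z) = -3*I
W(Y, h) = -1 - h
A(U, Q) = -2 + Q*U² (A(U, Q) = (U*U)*Q - 2 = U²*Q - 2 = Q*U² - 2 = -2 + Q*U²)
(W(10, -12) + 51)*A(6, 13) = ((-1 - 1*(-12)) + 51)*(-2 + 13*6²) = ((-1 + 12) + 51)*(-2 + 13*36) = (11 + 51)*(-2 + 468) = 62*466 = 28892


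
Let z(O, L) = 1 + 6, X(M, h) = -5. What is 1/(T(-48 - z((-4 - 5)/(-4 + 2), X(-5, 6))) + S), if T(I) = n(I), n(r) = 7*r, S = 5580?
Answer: 1/5195 ≈ 0.00019249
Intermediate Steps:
z(O, L) = 7
T(I) = 7*I
1/(T(-48 - z((-4 - 5)/(-4 + 2), X(-5, 6))) + S) = 1/(7*(-48 - 1*7) + 5580) = 1/(7*(-48 - 7) + 5580) = 1/(7*(-55) + 5580) = 1/(-385 + 5580) = 1/5195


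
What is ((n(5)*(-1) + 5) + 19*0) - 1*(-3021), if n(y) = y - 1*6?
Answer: 3027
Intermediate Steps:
n(y) = -6 + y (n(y) = y - 6 = -6 + y)
((n(5)*(-1) + 5) + 19*0) - 1*(-3021) = (((-6 + 5)*(-1) + 5) + 19*0) - 1*(-3021) = ((-1*(-1) + 5) + 0) + 3021 = ((1 + 5) + 0) + 3021 = (6 + 0) + 3021 = 6 + 3021 = 3027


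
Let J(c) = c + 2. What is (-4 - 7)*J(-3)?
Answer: 11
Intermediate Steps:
J(c) = 2 + c
(-4 - 7)*J(-3) = (-4 - 7)*(2 - 3) = -11*(-1) = 11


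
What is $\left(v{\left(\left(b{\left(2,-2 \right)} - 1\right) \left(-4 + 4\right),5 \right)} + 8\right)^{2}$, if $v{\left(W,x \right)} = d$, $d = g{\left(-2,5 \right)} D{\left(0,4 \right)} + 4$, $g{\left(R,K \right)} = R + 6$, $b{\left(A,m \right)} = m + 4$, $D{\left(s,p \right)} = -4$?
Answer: $16$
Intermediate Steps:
$b{\left(A,m \right)} = 4 + m$
$g{\left(R,K \right)} = 6 + R$
$d = -12$ ($d = \left(6 - 2\right) \left(-4\right) + 4 = 4 \left(-4\right) + 4 = -16 + 4 = -12$)
$v{\left(W,x \right)} = -12$
$\left(v{\left(\left(b{\left(2,-2 \right)} - 1\right) \left(-4 + 4\right),5 \right)} + 8\right)^{2} = \left(-12 + 8\right)^{2} = \left(-4\right)^{2} = 16$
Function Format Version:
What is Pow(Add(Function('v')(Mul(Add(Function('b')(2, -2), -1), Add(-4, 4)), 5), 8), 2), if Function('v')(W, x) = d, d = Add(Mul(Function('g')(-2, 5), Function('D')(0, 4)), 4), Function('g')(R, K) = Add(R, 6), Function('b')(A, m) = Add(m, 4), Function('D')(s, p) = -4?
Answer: 16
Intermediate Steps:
Function('b')(A, m) = Add(4, m)
Function('g')(R, K) = Add(6, R)
d = -12 (d = Add(Mul(Add(6, -2), -4), 4) = Add(Mul(4, -4), 4) = Add(-16, 4) = -12)
Function('v')(W, x) = -12
Pow(Add(Function('v')(Mul(Add(Function('b')(2, -2), -1), Add(-4, 4)), 5), 8), 2) = Pow(Add(-12, 8), 2) = Pow(-4, 2) = 16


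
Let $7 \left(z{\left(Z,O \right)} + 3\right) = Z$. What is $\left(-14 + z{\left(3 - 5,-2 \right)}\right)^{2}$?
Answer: $\frac{14641}{49} \approx 298.8$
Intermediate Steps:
$z{\left(Z,O \right)} = -3 + \frac{Z}{7}$
$\left(-14 + z{\left(3 - 5,-2 \right)}\right)^{2} = \left(-14 - \left(3 - \frac{3 - 5}{7}\right)\right)^{2} = \left(-14 + \left(-3 + \frac{1}{7} \left(-2\right)\right)\right)^{2} = \left(-14 - \frac{23}{7}\right)^{2} = \left(- \frac{121}{7}\right)^{2} = \frac{14641}{49}$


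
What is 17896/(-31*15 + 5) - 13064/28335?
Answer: -5130926/130341 ≈ -39.365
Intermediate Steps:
17896/(-31*15 + 5) - 13064/28335 = 17896/(-465 + 5) - 13064*1/28335 = 17896/(-460) - 13064/28335 = 17896*(-1/460) - 13064/28335 = -4474/115 - 13064/28335 = -5130926/130341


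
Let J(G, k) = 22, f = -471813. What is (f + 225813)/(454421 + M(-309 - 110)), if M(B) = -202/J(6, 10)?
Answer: -270600/499853 ≈ -0.54136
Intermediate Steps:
M(B) = -101/11 (M(B) = -202/22 = -202*1/22 = -101/11)
(f + 225813)/(454421 + M(-309 - 110)) = (-471813 + 225813)/(454421 - 101/11) = -246000/4998530/11 = -246000*11/4998530 = -270600/499853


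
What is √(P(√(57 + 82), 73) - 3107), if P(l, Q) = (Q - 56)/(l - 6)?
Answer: √(18659 - 3107*√139)/√(-6 + √139) ≈ 55.714*I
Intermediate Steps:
P(l, Q) = (-56 + Q)/(-6 + l)
√(P(√(57 + 82), 73) - 3107) = √((-56 + 73)/(-6 + √(57 + 82)) - 3107) = √(17/(-6 + √139) - 3107) = √(-3107 + 17/(-6 + √139))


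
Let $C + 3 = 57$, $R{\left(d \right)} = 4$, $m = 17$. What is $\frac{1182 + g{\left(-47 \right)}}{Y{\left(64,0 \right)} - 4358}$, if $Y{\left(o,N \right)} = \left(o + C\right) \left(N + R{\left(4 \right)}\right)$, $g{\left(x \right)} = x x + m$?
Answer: $- \frac{1704}{1943} \approx -0.87699$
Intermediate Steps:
$g{\left(x \right)} = 17 + x^{2}$ ($g{\left(x \right)} = x x + 17 = x^{2} + 17 = 17 + x^{2}$)
$C = 54$ ($C = -3 + 57 = 54$)
$Y{\left(o,N \right)} = \left(4 + N\right) \left(54 + o\right)$ ($Y{\left(o,N \right)} = \left(o + 54\right) \left(N + 4\right) = \left(54 + o\right) \left(4 + N\right) = \left(4 + N\right) \left(54 + o\right)$)
$\frac{1182 + g{\left(-47 \right)}}{Y{\left(64,0 \right)} - 4358} = \frac{1182 + \left(17 + \left(-47\right)^{2}\right)}{\left(216 + 4 \cdot 64 + 54 \cdot 0 + 0 \cdot 64\right) - 4358} = \frac{1182 + \left(17 + 2209\right)}{\left(216 + 256 + 0 + 0\right) - 4358} = \frac{1182 + 2226}{472 - 4358} = \frac{3408}{-3886} = 3408 \left(- \frac{1}{3886}\right) = - \frac{1704}{1943}$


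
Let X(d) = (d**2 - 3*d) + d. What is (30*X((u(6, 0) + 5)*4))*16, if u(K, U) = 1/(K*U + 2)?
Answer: 211200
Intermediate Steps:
u(K, U) = 1/(2 + K*U)
X(d) = d**2 - 2*d
(30*X((u(6, 0) + 5)*4))*16 = (30*(((1/(2 + 6*0) + 5)*4)*(-2 + (1/(2 + 6*0) + 5)*4)))*16 = (30*(((1/(2 + 0) + 5)*4)*(-2 + (1/(2 + 0) + 5)*4)))*16 = (30*(((1/2 + 5)*4)*(-2 + (1/2 + 5)*4)))*16 = (30*(((11/2)*4)*(-2 + (11/2)*4)))*16 = (30*(22*(-2 + 22)))*16 = (30*(22*20))*16 = (30*440)*16 = 13200*16 = 211200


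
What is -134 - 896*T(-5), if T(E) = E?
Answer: 4346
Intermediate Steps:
-134 - 896*T(-5) = -134 - 896*(-5) = -134 - 112*(-40) = -134 + 4480 = 4346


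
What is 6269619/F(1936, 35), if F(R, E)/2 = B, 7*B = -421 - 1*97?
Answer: -6269619/148 ≈ -42362.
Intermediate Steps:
B = -74 (B = (-421 - 1*97)/7 = (-421 - 97)/7 = (⅐)*(-518) = -74)
F(R, E) = -148 (F(R, E) = 2*(-74) = -148)
6269619/F(1936, 35) = 6269619/(-148) = 6269619*(-1/148) = -6269619/148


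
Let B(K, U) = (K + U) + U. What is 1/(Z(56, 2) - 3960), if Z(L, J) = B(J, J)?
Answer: -1/3954 ≈ -0.00025291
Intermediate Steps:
B(K, U) = K + 2*U
Z(L, J) = 3*J (Z(L, J) = J + 2*J = 3*J)
1/(Z(56, 2) - 3960) = 1/(3*2 - 3960) = 1/(6 - 3960) = 1/(-3954) = -1/3954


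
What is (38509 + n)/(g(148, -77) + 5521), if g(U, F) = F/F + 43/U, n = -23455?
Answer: 742664/272433 ≈ 2.7260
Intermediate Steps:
g(U, F) = 1 + 43/U
(38509 + n)/(g(148, -77) + 5521) = (38509 - 23455)/((43 + 148)/148 + 5521) = 15054/((1/148)*191 + 5521) = 15054/(191/148 + 5521) = 15054/(817299/148) = 15054*(148/817299) = 742664/272433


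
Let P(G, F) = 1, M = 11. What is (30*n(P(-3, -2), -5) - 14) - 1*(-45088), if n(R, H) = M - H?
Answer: 45554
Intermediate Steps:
n(R, H) = 11 - H
(30*n(P(-3, -2), -5) - 14) - 1*(-45088) = (30*(11 - 1*(-5)) - 14) - 1*(-45088) = (30*(11 + 5) - 14) + 45088 = (30*16 - 14) + 45088 = (480 - 14) + 45088 = 466 + 45088 = 45554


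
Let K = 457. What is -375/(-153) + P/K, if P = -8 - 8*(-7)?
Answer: 59573/23307 ≈ 2.5560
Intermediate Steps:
P = 48 (P = -8 + 56 = 48)
-375/(-153) + P/K = -375/(-153) + 48/457 = -375*(-1/153) + 48*(1/457) = 125/51 + 48/457 = 59573/23307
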